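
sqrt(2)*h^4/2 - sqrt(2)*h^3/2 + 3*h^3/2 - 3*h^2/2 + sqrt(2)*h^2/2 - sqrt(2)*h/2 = h*(h - 1)*(h + sqrt(2))*(sqrt(2)*h/2 + 1/2)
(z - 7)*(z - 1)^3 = z^4 - 10*z^3 + 24*z^2 - 22*z + 7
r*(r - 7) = r^2 - 7*r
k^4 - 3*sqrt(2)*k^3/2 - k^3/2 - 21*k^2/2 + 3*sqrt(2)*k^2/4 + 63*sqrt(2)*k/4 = k*(k - 7/2)*(k + 3)*(k - 3*sqrt(2)/2)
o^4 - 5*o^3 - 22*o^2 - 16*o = o*(o - 8)*(o + 1)*(o + 2)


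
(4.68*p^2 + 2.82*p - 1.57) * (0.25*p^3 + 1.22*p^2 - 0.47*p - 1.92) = 1.17*p^5 + 6.4146*p^4 + 0.8483*p^3 - 12.2264*p^2 - 4.6765*p + 3.0144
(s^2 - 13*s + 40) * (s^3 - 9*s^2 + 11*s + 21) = s^5 - 22*s^4 + 168*s^3 - 482*s^2 + 167*s + 840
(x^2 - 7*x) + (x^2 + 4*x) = 2*x^2 - 3*x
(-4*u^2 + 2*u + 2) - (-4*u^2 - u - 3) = 3*u + 5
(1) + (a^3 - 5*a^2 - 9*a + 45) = a^3 - 5*a^2 - 9*a + 46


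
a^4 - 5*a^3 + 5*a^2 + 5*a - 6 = (a - 3)*(a - 2)*(a - 1)*(a + 1)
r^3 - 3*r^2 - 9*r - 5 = (r - 5)*(r + 1)^2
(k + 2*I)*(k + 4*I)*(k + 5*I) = k^3 + 11*I*k^2 - 38*k - 40*I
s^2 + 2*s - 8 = (s - 2)*(s + 4)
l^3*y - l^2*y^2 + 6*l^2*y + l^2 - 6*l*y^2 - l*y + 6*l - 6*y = (l + 6)*(l - y)*(l*y + 1)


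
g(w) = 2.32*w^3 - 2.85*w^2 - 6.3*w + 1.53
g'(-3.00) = 73.44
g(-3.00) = -67.86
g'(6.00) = 210.06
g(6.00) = 362.25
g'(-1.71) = 23.80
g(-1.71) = -7.63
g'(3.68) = 66.98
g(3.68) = 55.37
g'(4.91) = 133.51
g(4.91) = 176.51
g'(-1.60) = 20.64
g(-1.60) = -5.19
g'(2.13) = 13.14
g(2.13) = -2.40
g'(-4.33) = 148.87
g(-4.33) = -212.97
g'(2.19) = 14.60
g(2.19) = -1.57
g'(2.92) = 36.40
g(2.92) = 16.60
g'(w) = 6.96*w^2 - 5.7*w - 6.3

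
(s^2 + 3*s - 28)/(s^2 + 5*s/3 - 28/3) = 3*(s^2 + 3*s - 28)/(3*s^2 + 5*s - 28)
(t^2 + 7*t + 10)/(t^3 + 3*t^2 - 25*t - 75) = (t + 2)/(t^2 - 2*t - 15)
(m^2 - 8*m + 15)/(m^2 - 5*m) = (m - 3)/m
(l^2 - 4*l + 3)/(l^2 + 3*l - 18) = (l - 1)/(l + 6)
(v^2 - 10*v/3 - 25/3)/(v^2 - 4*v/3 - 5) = (v - 5)/(v - 3)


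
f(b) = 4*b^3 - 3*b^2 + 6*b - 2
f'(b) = 12*b^2 - 6*b + 6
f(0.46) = 0.51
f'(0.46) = 5.78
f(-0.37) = -4.83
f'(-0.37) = 9.86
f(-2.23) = -74.66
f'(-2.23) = 79.05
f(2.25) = 41.88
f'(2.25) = 53.25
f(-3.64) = -256.50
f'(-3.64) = 186.84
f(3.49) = 152.43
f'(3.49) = 131.22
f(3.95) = 221.41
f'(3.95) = 169.53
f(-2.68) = -116.62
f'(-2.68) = 108.27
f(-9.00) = -3215.00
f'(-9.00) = 1032.00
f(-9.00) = -3215.00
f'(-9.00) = 1032.00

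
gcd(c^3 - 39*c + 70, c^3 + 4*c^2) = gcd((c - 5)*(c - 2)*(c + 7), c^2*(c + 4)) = 1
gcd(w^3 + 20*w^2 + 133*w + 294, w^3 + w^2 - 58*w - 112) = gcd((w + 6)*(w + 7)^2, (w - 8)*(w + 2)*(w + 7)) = w + 7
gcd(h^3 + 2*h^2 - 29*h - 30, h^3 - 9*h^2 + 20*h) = h - 5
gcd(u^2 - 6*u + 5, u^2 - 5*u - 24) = 1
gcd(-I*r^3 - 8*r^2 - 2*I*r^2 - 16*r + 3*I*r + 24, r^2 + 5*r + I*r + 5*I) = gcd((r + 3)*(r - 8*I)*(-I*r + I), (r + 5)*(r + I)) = 1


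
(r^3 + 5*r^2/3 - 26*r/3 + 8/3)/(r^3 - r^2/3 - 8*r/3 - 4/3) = (3*r^2 + 11*r - 4)/(3*r^2 + 5*r + 2)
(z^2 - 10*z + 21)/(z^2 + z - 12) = (z - 7)/(z + 4)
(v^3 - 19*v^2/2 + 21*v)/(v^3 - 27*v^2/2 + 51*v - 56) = v*(v - 6)/(v^2 - 10*v + 16)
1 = 1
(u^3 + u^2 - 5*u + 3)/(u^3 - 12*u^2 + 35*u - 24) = (u^2 + 2*u - 3)/(u^2 - 11*u + 24)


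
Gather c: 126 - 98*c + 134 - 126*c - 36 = 224 - 224*c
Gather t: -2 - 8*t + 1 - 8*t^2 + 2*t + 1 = -8*t^2 - 6*t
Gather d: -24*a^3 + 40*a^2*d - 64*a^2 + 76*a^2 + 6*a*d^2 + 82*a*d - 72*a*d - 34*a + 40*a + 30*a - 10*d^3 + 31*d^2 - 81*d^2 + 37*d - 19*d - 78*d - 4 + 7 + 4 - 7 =-24*a^3 + 12*a^2 + 36*a - 10*d^3 + d^2*(6*a - 50) + d*(40*a^2 + 10*a - 60)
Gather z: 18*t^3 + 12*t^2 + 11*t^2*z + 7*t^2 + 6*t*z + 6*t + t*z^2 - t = 18*t^3 + 19*t^2 + t*z^2 + 5*t + z*(11*t^2 + 6*t)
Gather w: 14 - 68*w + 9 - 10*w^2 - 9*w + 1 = -10*w^2 - 77*w + 24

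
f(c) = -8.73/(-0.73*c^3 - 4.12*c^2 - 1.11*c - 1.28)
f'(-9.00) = -0.02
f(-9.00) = -0.04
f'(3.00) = -0.11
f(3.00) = 0.14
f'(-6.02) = -1.14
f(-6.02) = -0.57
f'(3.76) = -0.05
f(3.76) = 0.09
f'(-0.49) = 7.80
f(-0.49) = 5.33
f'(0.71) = -3.63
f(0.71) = 1.98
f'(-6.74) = -0.22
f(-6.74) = -0.21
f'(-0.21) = 3.06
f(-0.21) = 7.15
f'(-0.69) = 6.17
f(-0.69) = 3.90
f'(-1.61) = 1.11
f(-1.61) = 1.23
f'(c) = -8.73*(2.19*c^2 + 8.24*c + 1.11)/(-0.73*c^3 - 4.12*c^2 - 1.11*c - 1.28)^2 = (-19.1187*c^2 - 71.9352*c - 9.6903)/(0.73*c^3 + 4.12*c^2 + 1.11*c + 1.28)^2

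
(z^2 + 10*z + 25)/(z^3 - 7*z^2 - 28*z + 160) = (z + 5)/(z^2 - 12*z + 32)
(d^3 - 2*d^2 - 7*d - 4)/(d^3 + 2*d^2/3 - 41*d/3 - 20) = 3*(d^2 + 2*d + 1)/(3*d^2 + 14*d + 15)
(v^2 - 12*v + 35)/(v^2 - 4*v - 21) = (v - 5)/(v + 3)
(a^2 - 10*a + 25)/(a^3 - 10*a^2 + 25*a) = 1/a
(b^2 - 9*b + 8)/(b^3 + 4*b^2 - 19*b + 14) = (b - 8)/(b^2 + 5*b - 14)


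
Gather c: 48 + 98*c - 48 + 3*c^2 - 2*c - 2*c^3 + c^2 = -2*c^3 + 4*c^2 + 96*c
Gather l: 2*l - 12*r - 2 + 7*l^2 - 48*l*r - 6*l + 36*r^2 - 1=7*l^2 + l*(-48*r - 4) + 36*r^2 - 12*r - 3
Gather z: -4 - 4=-8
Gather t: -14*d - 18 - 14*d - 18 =-28*d - 36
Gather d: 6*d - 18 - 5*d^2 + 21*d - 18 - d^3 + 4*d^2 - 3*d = -d^3 - d^2 + 24*d - 36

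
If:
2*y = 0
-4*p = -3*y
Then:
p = 0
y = 0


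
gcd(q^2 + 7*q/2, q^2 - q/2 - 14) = q + 7/2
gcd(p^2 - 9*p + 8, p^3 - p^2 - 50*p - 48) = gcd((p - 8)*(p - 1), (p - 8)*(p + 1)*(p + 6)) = p - 8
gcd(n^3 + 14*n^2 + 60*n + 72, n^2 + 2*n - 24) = n + 6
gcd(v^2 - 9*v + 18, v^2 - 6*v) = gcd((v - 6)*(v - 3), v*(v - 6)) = v - 6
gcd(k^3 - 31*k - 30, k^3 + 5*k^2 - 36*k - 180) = k^2 - k - 30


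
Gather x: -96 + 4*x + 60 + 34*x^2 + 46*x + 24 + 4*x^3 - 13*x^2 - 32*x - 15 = 4*x^3 + 21*x^2 + 18*x - 27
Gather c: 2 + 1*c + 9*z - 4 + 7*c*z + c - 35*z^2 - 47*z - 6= c*(7*z + 2) - 35*z^2 - 38*z - 8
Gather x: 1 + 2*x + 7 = 2*x + 8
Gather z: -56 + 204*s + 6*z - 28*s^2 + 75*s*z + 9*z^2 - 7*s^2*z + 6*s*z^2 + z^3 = -28*s^2 + 204*s + z^3 + z^2*(6*s + 9) + z*(-7*s^2 + 75*s + 6) - 56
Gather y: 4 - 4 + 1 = 1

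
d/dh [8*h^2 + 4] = 16*h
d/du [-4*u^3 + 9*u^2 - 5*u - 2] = -12*u^2 + 18*u - 5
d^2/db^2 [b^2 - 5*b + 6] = 2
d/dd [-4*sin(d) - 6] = -4*cos(d)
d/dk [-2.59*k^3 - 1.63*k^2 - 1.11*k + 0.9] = -7.77*k^2 - 3.26*k - 1.11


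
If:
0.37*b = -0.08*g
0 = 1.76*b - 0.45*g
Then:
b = 0.00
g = 0.00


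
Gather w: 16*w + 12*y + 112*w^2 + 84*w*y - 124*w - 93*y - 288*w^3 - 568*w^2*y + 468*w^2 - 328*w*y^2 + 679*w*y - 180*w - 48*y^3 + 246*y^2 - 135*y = -288*w^3 + w^2*(580 - 568*y) + w*(-328*y^2 + 763*y - 288) - 48*y^3 + 246*y^2 - 216*y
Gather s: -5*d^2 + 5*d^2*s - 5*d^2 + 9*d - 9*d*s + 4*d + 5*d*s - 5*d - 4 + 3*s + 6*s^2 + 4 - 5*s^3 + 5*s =-10*d^2 + 8*d - 5*s^3 + 6*s^2 + s*(5*d^2 - 4*d + 8)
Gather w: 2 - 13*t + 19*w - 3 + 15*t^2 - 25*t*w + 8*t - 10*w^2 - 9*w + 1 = 15*t^2 - 5*t - 10*w^2 + w*(10 - 25*t)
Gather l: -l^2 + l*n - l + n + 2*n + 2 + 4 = -l^2 + l*(n - 1) + 3*n + 6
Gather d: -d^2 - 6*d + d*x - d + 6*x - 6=-d^2 + d*(x - 7) + 6*x - 6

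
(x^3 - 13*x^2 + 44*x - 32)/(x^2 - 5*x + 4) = x - 8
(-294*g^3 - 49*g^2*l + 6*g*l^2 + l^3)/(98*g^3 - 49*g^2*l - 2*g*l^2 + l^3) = (-6*g - l)/(2*g - l)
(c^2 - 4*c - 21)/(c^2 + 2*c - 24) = (c^2 - 4*c - 21)/(c^2 + 2*c - 24)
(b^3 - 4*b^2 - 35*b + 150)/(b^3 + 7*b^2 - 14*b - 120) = (b^2 - 10*b + 25)/(b^2 + b - 20)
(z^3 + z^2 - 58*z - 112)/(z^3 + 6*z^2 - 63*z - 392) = (z + 2)/(z + 7)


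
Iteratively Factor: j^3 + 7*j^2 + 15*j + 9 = (j + 1)*(j^2 + 6*j + 9) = (j + 1)*(j + 3)*(j + 3)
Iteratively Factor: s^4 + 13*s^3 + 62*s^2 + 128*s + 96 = (s + 4)*(s^3 + 9*s^2 + 26*s + 24) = (s + 2)*(s + 4)*(s^2 + 7*s + 12) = (s + 2)*(s + 3)*(s + 4)*(s + 4)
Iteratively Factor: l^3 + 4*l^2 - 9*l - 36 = (l + 4)*(l^2 - 9) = (l + 3)*(l + 4)*(l - 3)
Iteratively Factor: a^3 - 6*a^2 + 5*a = (a - 1)*(a^2 - 5*a) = (a - 5)*(a - 1)*(a)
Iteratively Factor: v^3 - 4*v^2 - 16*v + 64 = (v - 4)*(v^2 - 16) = (v - 4)^2*(v + 4)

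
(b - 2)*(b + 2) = b^2 - 4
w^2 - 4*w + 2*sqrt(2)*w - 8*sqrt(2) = (w - 4)*(w + 2*sqrt(2))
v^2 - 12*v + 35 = (v - 7)*(v - 5)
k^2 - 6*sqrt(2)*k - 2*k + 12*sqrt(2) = (k - 2)*(k - 6*sqrt(2))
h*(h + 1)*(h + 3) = h^3 + 4*h^2 + 3*h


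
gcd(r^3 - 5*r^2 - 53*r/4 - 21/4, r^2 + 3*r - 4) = 1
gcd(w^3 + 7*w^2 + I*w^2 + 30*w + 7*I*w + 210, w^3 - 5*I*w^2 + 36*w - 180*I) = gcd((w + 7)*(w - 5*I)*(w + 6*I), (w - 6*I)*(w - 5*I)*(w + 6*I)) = w^2 + I*w + 30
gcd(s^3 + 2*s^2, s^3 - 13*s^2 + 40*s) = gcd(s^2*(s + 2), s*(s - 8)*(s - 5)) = s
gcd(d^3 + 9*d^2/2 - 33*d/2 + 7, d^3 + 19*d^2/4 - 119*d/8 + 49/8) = d^2 + 13*d/2 - 7/2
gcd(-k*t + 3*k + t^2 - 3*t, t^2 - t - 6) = t - 3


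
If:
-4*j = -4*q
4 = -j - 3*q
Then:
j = -1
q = -1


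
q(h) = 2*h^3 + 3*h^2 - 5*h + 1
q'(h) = 6*h^2 + 6*h - 5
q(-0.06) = 1.31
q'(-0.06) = -5.34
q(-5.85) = -267.49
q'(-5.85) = 165.24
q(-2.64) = -1.69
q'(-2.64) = 20.98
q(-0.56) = 4.39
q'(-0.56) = -6.48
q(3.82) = 137.16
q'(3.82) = 105.47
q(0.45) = -0.46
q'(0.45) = -1.08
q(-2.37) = 3.08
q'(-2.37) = 14.48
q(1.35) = 4.64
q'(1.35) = 14.04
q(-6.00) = -293.00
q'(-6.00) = 175.00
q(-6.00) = -293.00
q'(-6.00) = 175.00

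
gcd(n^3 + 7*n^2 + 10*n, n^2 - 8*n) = n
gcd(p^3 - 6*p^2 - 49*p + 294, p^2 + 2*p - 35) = p + 7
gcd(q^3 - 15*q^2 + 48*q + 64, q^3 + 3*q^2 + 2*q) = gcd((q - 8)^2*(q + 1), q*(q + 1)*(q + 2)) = q + 1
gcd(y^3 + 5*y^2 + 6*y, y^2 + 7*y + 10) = y + 2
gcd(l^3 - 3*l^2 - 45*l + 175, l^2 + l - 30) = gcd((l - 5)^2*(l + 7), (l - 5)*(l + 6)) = l - 5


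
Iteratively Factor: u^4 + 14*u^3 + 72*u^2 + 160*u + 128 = (u + 2)*(u^3 + 12*u^2 + 48*u + 64) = (u + 2)*(u + 4)*(u^2 + 8*u + 16) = (u + 2)*(u + 4)^2*(u + 4)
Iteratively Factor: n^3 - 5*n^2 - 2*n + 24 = (n - 4)*(n^2 - n - 6) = (n - 4)*(n + 2)*(n - 3)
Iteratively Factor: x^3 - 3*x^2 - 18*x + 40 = (x + 4)*(x^2 - 7*x + 10) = (x - 2)*(x + 4)*(x - 5)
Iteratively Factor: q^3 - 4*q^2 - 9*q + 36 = (q + 3)*(q^2 - 7*q + 12) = (q - 4)*(q + 3)*(q - 3)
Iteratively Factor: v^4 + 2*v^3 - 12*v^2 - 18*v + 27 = (v + 3)*(v^3 - v^2 - 9*v + 9) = (v - 1)*(v + 3)*(v^2 - 9) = (v - 1)*(v + 3)^2*(v - 3)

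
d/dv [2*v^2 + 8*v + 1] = 4*v + 8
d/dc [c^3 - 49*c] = 3*c^2 - 49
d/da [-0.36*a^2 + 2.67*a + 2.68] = 2.67 - 0.72*a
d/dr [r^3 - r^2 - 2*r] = 3*r^2 - 2*r - 2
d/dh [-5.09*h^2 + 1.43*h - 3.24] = 1.43 - 10.18*h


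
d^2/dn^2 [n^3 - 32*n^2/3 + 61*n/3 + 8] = 6*n - 64/3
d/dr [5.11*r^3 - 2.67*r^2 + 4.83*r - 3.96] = 15.33*r^2 - 5.34*r + 4.83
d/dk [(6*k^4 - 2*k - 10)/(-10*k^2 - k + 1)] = 2*((1 - 12*k^3)*(10*k^2 + k - 1) - (20*k + 1)*(-3*k^4 + k + 5))/(10*k^2 + k - 1)^2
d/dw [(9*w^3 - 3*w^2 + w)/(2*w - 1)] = (36*w^3 - 33*w^2 + 6*w - 1)/(4*w^2 - 4*w + 1)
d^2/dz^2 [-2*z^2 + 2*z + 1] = -4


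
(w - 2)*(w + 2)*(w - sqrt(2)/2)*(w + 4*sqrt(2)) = w^4 + 7*sqrt(2)*w^3/2 - 8*w^2 - 14*sqrt(2)*w + 16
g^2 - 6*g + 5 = (g - 5)*(g - 1)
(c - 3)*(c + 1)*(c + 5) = c^3 + 3*c^2 - 13*c - 15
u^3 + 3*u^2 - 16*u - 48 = (u - 4)*(u + 3)*(u + 4)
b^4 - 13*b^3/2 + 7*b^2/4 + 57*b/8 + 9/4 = (b - 6)*(b - 3/2)*(b + 1/2)^2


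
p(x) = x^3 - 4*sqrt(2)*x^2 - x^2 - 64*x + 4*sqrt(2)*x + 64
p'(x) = 3*x^2 - 8*sqrt(2)*x - 2*x - 64 + 4*sqrt(2)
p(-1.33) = 127.47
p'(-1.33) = -35.33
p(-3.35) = 147.15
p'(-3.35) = 19.93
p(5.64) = -297.40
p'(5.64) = -38.00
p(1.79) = -56.03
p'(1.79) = -72.56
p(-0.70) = 101.24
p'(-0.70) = -47.55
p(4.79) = -258.30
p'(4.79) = -53.28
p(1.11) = -7.60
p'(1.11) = -69.43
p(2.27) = -91.04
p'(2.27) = -73.11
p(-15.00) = -3933.65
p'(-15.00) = 816.36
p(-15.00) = -3933.65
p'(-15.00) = 816.36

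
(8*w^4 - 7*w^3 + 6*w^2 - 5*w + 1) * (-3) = -24*w^4 + 21*w^3 - 18*w^2 + 15*w - 3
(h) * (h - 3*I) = h^2 - 3*I*h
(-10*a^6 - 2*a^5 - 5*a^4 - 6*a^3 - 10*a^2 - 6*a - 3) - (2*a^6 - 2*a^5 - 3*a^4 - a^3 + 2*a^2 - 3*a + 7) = -12*a^6 - 2*a^4 - 5*a^3 - 12*a^2 - 3*a - 10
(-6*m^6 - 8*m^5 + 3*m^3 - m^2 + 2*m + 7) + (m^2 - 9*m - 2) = -6*m^6 - 8*m^5 + 3*m^3 - 7*m + 5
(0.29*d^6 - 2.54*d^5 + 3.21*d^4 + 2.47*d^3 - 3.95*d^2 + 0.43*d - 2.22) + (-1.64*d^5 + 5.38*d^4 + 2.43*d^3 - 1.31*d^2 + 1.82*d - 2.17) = 0.29*d^6 - 4.18*d^5 + 8.59*d^4 + 4.9*d^3 - 5.26*d^2 + 2.25*d - 4.39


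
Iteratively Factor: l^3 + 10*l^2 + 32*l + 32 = (l + 2)*(l^2 + 8*l + 16) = (l + 2)*(l + 4)*(l + 4)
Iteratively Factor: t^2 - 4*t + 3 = (t - 1)*(t - 3)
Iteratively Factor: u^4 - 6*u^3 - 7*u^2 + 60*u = (u - 4)*(u^3 - 2*u^2 - 15*u) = u*(u - 4)*(u^2 - 2*u - 15) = u*(u - 5)*(u - 4)*(u + 3)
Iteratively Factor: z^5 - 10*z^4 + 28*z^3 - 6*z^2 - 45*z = (z)*(z^4 - 10*z^3 + 28*z^2 - 6*z - 45) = z*(z - 5)*(z^3 - 5*z^2 + 3*z + 9) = z*(z - 5)*(z + 1)*(z^2 - 6*z + 9) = z*(z - 5)*(z - 3)*(z + 1)*(z - 3)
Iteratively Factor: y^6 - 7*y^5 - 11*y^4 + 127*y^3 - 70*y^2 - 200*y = (y - 2)*(y^5 - 5*y^4 - 21*y^3 + 85*y^2 + 100*y) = y*(y - 2)*(y^4 - 5*y^3 - 21*y^2 + 85*y + 100) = y*(y - 2)*(y + 1)*(y^3 - 6*y^2 - 15*y + 100) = y*(y - 5)*(y - 2)*(y + 1)*(y^2 - y - 20) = y*(y - 5)*(y - 2)*(y + 1)*(y + 4)*(y - 5)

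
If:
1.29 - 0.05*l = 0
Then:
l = 25.80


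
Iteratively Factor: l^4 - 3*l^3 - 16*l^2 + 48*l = (l + 4)*(l^3 - 7*l^2 + 12*l) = l*(l + 4)*(l^2 - 7*l + 12) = l*(l - 3)*(l + 4)*(l - 4)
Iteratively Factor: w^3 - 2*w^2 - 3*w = (w)*(w^2 - 2*w - 3) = w*(w - 3)*(w + 1)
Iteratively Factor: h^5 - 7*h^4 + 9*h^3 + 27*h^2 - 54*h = (h - 3)*(h^4 - 4*h^3 - 3*h^2 + 18*h) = h*(h - 3)*(h^3 - 4*h^2 - 3*h + 18) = h*(h - 3)^2*(h^2 - h - 6) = h*(h - 3)^2*(h + 2)*(h - 3)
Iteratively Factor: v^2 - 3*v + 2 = (v - 1)*(v - 2)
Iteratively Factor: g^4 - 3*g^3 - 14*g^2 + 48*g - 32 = (g - 1)*(g^3 - 2*g^2 - 16*g + 32) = (g - 1)*(g + 4)*(g^2 - 6*g + 8) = (g - 4)*(g - 1)*(g + 4)*(g - 2)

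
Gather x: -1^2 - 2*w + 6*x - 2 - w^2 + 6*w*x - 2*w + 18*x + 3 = -w^2 - 4*w + x*(6*w + 24)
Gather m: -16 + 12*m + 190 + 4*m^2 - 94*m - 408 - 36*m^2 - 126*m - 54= -32*m^2 - 208*m - 288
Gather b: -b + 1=1 - b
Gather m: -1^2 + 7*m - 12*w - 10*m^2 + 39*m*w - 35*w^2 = -10*m^2 + m*(39*w + 7) - 35*w^2 - 12*w - 1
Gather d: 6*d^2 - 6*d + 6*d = 6*d^2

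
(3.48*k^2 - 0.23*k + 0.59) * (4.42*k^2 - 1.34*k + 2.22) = 15.3816*k^4 - 5.6798*k^3 + 10.6416*k^2 - 1.3012*k + 1.3098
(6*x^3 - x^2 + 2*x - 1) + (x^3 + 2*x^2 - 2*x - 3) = 7*x^3 + x^2 - 4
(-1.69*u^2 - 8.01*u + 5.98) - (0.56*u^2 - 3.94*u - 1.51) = -2.25*u^2 - 4.07*u + 7.49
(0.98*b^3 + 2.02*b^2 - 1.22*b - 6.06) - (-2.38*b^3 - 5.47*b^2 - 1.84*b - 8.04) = 3.36*b^3 + 7.49*b^2 + 0.62*b + 1.98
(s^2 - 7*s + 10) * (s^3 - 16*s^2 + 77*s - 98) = s^5 - 23*s^4 + 199*s^3 - 797*s^2 + 1456*s - 980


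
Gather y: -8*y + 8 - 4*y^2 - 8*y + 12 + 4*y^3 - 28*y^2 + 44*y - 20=4*y^3 - 32*y^2 + 28*y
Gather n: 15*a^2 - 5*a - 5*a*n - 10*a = 15*a^2 - 5*a*n - 15*a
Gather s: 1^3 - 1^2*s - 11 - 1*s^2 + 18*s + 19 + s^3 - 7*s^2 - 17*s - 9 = s^3 - 8*s^2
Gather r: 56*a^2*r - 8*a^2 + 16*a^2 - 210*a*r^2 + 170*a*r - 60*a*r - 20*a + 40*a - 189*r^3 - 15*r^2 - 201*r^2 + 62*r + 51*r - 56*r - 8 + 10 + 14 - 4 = 8*a^2 + 20*a - 189*r^3 + r^2*(-210*a - 216) + r*(56*a^2 + 110*a + 57) + 12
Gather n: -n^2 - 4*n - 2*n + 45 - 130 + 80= -n^2 - 6*n - 5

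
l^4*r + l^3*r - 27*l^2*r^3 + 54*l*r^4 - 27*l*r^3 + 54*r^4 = (l - 3*r)^2*(l + 6*r)*(l*r + r)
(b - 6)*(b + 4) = b^2 - 2*b - 24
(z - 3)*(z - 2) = z^2 - 5*z + 6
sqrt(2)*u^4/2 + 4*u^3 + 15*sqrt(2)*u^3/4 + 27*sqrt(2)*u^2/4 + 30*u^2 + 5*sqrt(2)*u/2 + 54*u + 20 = (u + 1/2)*(u + 5)*(u + 4*sqrt(2))*(sqrt(2)*u/2 + sqrt(2))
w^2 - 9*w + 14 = (w - 7)*(w - 2)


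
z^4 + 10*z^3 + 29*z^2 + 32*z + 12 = (z + 1)^2*(z + 2)*(z + 6)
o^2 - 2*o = o*(o - 2)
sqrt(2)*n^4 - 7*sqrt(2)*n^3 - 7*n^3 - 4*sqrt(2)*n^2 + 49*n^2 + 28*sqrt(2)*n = n*(n - 7)*(n - 4*sqrt(2))*(sqrt(2)*n + 1)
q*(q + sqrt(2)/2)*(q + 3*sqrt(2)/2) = q^3 + 2*sqrt(2)*q^2 + 3*q/2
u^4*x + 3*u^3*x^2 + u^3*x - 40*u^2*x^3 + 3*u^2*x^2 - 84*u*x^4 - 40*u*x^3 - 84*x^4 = (u - 6*x)*(u + 2*x)*(u + 7*x)*(u*x + x)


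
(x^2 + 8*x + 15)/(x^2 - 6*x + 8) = (x^2 + 8*x + 15)/(x^2 - 6*x + 8)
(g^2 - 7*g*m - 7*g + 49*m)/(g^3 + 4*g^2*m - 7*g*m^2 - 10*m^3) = (g^2 - 7*g*m - 7*g + 49*m)/(g^3 + 4*g^2*m - 7*g*m^2 - 10*m^3)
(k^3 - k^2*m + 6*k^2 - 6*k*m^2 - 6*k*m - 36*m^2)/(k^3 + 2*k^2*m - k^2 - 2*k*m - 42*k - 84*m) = (k - 3*m)/(k - 7)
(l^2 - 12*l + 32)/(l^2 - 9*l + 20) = (l - 8)/(l - 5)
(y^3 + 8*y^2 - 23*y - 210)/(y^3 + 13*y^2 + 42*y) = (y - 5)/y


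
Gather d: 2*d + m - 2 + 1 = 2*d + m - 1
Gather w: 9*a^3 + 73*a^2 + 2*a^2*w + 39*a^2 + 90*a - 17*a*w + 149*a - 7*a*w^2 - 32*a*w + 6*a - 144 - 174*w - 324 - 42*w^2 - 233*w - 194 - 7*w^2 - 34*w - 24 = 9*a^3 + 112*a^2 + 245*a + w^2*(-7*a - 49) + w*(2*a^2 - 49*a - 441) - 686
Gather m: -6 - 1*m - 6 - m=-2*m - 12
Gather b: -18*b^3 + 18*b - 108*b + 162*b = -18*b^3 + 72*b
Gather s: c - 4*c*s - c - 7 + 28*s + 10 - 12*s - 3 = s*(16 - 4*c)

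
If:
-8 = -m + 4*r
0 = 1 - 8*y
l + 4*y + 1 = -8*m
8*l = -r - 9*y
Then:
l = 59/510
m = -103/510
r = -4183/2040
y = 1/8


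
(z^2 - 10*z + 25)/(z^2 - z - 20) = (z - 5)/(z + 4)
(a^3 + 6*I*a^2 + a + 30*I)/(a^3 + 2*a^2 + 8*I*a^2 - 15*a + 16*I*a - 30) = (a - 2*I)/(a + 2)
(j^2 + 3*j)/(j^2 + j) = (j + 3)/(j + 1)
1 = 1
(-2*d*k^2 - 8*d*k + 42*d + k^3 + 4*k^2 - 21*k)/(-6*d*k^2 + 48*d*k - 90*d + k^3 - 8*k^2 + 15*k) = (2*d*k + 14*d - k^2 - 7*k)/(6*d*k - 30*d - k^2 + 5*k)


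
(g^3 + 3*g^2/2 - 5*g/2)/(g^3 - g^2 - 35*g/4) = 2*(g - 1)/(2*g - 7)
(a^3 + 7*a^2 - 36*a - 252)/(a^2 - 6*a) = a + 13 + 42/a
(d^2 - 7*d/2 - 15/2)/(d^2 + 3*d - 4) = (2*d^2 - 7*d - 15)/(2*(d^2 + 3*d - 4))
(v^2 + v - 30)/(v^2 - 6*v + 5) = (v + 6)/(v - 1)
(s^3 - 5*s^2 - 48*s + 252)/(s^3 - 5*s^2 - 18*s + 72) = (s^2 + s - 42)/(s^2 + s - 12)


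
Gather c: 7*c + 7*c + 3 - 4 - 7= 14*c - 8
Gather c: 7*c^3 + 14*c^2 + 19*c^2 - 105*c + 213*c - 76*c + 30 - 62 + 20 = 7*c^3 + 33*c^2 + 32*c - 12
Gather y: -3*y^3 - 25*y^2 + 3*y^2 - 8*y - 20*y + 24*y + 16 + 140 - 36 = -3*y^3 - 22*y^2 - 4*y + 120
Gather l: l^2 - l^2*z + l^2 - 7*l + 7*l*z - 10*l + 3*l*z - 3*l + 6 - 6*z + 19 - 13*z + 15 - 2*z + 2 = l^2*(2 - z) + l*(10*z - 20) - 21*z + 42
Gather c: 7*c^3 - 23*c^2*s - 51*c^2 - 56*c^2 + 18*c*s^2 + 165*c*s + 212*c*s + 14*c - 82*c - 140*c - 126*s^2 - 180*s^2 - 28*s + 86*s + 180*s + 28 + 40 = 7*c^3 + c^2*(-23*s - 107) + c*(18*s^2 + 377*s - 208) - 306*s^2 + 238*s + 68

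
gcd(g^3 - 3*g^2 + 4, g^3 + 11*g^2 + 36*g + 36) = 1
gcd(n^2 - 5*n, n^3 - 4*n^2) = n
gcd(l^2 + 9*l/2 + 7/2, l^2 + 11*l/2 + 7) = l + 7/2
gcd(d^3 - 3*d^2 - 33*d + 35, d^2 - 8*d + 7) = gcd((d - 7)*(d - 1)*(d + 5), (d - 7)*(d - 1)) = d^2 - 8*d + 7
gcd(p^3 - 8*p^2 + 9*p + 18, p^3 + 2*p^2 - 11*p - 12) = p^2 - 2*p - 3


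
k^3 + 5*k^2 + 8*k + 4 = (k + 1)*(k + 2)^2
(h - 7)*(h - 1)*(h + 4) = h^3 - 4*h^2 - 25*h + 28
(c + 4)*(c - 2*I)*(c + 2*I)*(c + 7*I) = c^4 + 4*c^3 + 7*I*c^3 + 4*c^2 + 28*I*c^2 + 16*c + 28*I*c + 112*I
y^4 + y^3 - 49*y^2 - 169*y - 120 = (y - 8)*(y + 1)*(y + 3)*(y + 5)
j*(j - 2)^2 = j^3 - 4*j^2 + 4*j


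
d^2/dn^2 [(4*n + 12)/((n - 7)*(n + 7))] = 8*(n^3 + 9*n^2 + 147*n + 147)/(n^6 - 147*n^4 + 7203*n^2 - 117649)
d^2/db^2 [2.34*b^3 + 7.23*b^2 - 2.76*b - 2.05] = 14.04*b + 14.46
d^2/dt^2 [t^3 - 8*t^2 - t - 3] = 6*t - 16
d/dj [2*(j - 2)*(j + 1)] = 4*j - 2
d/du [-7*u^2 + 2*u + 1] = 2 - 14*u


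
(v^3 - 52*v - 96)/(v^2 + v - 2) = (v^2 - 2*v - 48)/(v - 1)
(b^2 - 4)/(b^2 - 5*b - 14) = (b - 2)/(b - 7)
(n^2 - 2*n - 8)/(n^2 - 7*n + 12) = (n + 2)/(n - 3)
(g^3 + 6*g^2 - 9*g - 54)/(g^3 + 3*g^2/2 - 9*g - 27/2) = 2*(g + 6)/(2*g + 3)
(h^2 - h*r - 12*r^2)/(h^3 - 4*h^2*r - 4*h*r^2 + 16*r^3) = (-h - 3*r)/(-h^2 + 4*r^2)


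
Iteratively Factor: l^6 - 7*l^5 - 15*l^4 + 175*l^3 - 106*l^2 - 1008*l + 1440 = (l - 3)*(l^5 - 4*l^4 - 27*l^3 + 94*l^2 + 176*l - 480) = (l - 3)*(l + 3)*(l^4 - 7*l^3 - 6*l^2 + 112*l - 160) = (l - 3)*(l + 3)*(l + 4)*(l^3 - 11*l^2 + 38*l - 40) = (l - 4)*(l - 3)*(l + 3)*(l + 4)*(l^2 - 7*l + 10) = (l - 5)*(l - 4)*(l - 3)*(l + 3)*(l + 4)*(l - 2)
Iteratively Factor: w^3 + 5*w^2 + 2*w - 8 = (w + 4)*(w^2 + w - 2) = (w + 2)*(w + 4)*(w - 1)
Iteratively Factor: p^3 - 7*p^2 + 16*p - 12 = (p - 2)*(p^2 - 5*p + 6) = (p - 2)^2*(p - 3)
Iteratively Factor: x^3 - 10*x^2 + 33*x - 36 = (x - 3)*(x^2 - 7*x + 12) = (x - 4)*(x - 3)*(x - 3)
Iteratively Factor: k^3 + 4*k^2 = (k)*(k^2 + 4*k) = k*(k + 4)*(k)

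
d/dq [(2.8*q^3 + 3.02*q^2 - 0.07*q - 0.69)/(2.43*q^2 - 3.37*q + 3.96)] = (6.804*q^4 - 18.872*q^3 + 23.2567*q^2 + 27.2718*q - 2.6025)/(5.9049*q^4 - 16.3782*q^3 + 30.6025*q^2 - 26.6904*q + 15.6816)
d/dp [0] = 0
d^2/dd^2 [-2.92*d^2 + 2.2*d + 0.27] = -5.84000000000000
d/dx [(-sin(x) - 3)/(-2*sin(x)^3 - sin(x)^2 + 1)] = (-19*sin(x)^2 - 9*sin(x) + sin(3*x) - 1)*cos(x)/(2*sin(x)^3 + sin(x)^2 - 1)^2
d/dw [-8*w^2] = -16*w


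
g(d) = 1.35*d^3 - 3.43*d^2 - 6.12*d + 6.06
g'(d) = 4.05*d^2 - 6.86*d - 6.12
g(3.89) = 9.82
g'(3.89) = 28.48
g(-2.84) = -35.15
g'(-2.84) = 46.03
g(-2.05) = -7.44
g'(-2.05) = 24.96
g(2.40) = -9.72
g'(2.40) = 0.74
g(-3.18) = -52.58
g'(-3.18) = 56.65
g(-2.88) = -37.01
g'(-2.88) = 47.23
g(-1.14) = 6.58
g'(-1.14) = 6.96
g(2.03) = -9.20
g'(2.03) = -3.36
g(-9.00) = -1200.84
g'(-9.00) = 383.67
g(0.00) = 6.06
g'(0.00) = -6.12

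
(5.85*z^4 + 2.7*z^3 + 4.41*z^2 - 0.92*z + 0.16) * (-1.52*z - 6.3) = -8.892*z^5 - 40.959*z^4 - 23.7132*z^3 - 26.3846*z^2 + 5.5528*z - 1.008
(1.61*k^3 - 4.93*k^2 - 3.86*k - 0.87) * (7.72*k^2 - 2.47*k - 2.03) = 12.4292*k^5 - 42.0363*k^4 - 20.8904*k^3 + 12.8257*k^2 + 9.9847*k + 1.7661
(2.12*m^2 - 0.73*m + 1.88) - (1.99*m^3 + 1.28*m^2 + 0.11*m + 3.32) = -1.99*m^3 + 0.84*m^2 - 0.84*m - 1.44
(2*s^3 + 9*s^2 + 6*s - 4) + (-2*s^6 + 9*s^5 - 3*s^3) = -2*s^6 + 9*s^5 - s^3 + 9*s^2 + 6*s - 4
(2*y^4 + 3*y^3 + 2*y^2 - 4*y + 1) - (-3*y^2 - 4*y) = 2*y^4 + 3*y^3 + 5*y^2 + 1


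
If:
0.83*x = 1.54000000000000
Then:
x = 1.86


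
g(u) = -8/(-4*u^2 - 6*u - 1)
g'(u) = -8*(8*u + 6)/(-4*u^2 - 6*u - 1)^2 = 16*(-4*u - 3)/(4*u^2 + 6*u + 1)^2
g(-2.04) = 1.48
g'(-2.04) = 2.82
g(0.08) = 5.31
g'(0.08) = -23.43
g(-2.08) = 1.37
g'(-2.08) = 2.51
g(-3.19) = 0.35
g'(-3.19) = 0.31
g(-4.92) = 0.12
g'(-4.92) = 0.06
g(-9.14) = 0.03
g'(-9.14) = 0.01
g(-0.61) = -6.83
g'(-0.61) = -6.53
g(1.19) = 0.58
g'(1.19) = -0.65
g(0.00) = 8.00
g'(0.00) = -48.00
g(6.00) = 0.04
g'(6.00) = -0.01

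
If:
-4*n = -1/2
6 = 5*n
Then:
No Solution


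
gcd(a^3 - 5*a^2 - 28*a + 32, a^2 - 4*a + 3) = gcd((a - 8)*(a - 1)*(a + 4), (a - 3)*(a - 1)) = a - 1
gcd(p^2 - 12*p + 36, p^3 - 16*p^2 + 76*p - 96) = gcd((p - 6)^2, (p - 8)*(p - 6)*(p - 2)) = p - 6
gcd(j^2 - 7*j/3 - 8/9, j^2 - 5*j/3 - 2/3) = j + 1/3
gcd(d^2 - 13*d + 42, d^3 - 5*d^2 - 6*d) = d - 6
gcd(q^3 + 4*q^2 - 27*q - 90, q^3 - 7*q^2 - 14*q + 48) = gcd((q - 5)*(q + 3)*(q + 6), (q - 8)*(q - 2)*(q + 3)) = q + 3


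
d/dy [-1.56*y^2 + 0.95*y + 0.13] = 0.95 - 3.12*y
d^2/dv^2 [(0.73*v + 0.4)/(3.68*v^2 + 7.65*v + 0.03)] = ((0.73*v + 0.4)*(7.36*v + 7.65)*(14.72*v + 15.3) - (16.1184*v + 14.113)*(3.68*v^2 + 7.65*v + 0.03))/(3.68*v^2 + 7.65*v + 0.03)^3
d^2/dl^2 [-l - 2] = 0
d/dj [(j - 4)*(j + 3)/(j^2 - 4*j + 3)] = 3*(-j^2 + 10*j - 17)/(j^4 - 8*j^3 + 22*j^2 - 24*j + 9)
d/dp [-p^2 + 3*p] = 3 - 2*p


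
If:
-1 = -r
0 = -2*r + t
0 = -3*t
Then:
No Solution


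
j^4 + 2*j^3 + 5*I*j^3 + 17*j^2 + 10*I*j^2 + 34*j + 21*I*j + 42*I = (j + 2)*(j - 3*I)*(j + I)*(j + 7*I)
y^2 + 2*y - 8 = (y - 2)*(y + 4)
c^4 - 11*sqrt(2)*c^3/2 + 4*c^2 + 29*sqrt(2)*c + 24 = (c - 4*sqrt(2))*(c - 3*sqrt(2))*(c + sqrt(2)/2)*(c + sqrt(2))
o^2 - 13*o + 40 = (o - 8)*(o - 5)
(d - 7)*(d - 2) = d^2 - 9*d + 14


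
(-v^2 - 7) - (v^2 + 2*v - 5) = -2*v^2 - 2*v - 2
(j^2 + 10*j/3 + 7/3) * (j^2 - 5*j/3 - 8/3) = j^4 + 5*j^3/3 - 53*j^2/9 - 115*j/9 - 56/9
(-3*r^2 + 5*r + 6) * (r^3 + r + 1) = -3*r^5 + 5*r^4 + 3*r^3 + 2*r^2 + 11*r + 6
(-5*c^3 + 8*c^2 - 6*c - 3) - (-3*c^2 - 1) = -5*c^3 + 11*c^2 - 6*c - 2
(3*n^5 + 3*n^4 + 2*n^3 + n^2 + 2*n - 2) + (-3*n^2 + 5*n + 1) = 3*n^5 + 3*n^4 + 2*n^3 - 2*n^2 + 7*n - 1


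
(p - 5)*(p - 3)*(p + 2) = p^3 - 6*p^2 - p + 30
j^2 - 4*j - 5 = (j - 5)*(j + 1)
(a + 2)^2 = a^2 + 4*a + 4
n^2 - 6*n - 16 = (n - 8)*(n + 2)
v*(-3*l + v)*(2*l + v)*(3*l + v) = -18*l^3*v - 9*l^2*v^2 + 2*l*v^3 + v^4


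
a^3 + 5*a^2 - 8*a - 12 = (a - 2)*(a + 1)*(a + 6)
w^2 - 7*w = w*(w - 7)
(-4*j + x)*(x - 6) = -4*j*x + 24*j + x^2 - 6*x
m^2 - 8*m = m*(m - 8)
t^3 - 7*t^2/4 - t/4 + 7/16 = (t - 7/4)*(t - 1/2)*(t + 1/2)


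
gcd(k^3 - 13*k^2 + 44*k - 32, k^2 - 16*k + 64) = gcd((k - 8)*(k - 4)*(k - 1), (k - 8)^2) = k - 8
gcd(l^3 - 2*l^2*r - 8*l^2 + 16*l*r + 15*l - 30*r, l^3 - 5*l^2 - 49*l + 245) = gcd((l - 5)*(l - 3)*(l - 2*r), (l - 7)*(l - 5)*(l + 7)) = l - 5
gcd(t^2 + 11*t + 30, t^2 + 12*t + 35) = t + 5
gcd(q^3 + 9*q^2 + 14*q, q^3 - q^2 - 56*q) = q^2 + 7*q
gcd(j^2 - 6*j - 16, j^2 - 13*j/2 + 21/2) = 1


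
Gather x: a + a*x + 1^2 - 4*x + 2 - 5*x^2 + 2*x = a - 5*x^2 + x*(a - 2) + 3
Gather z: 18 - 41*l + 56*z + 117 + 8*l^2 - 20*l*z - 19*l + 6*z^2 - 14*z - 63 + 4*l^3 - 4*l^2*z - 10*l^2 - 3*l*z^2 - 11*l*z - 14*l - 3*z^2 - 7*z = 4*l^3 - 2*l^2 - 74*l + z^2*(3 - 3*l) + z*(-4*l^2 - 31*l + 35) + 72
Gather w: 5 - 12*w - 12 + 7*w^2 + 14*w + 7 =7*w^2 + 2*w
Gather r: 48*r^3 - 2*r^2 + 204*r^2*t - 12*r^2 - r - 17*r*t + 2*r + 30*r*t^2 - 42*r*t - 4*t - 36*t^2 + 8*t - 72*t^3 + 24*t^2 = 48*r^3 + r^2*(204*t - 14) + r*(30*t^2 - 59*t + 1) - 72*t^3 - 12*t^2 + 4*t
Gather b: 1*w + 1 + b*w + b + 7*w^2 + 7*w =b*(w + 1) + 7*w^2 + 8*w + 1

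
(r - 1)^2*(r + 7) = r^3 + 5*r^2 - 13*r + 7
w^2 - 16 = (w - 4)*(w + 4)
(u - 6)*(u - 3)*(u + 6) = u^3 - 3*u^2 - 36*u + 108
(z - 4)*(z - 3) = z^2 - 7*z + 12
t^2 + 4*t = t*(t + 4)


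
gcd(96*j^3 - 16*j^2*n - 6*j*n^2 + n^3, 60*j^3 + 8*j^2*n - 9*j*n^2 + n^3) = 6*j - n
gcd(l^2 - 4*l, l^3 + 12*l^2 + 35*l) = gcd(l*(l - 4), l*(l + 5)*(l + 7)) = l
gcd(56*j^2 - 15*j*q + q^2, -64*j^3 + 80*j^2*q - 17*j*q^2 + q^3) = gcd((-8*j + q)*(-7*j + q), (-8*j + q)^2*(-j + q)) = -8*j + q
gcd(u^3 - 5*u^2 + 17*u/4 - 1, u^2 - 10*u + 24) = u - 4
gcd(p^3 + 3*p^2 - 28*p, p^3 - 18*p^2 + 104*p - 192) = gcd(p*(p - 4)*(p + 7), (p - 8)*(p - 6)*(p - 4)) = p - 4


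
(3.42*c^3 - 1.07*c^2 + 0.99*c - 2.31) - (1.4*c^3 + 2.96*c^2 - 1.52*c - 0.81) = 2.02*c^3 - 4.03*c^2 + 2.51*c - 1.5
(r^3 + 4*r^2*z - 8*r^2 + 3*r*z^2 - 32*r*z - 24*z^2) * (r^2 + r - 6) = r^5 + 4*r^4*z - 7*r^4 + 3*r^3*z^2 - 28*r^3*z - 14*r^3 - 21*r^2*z^2 - 56*r^2*z + 48*r^2 - 42*r*z^2 + 192*r*z + 144*z^2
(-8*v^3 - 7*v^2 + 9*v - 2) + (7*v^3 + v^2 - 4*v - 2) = -v^3 - 6*v^2 + 5*v - 4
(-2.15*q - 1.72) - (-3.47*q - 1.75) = 1.32*q + 0.03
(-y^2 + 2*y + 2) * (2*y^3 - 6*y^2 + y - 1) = -2*y^5 + 10*y^4 - 9*y^3 - 9*y^2 - 2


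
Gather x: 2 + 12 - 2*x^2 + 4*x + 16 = -2*x^2 + 4*x + 30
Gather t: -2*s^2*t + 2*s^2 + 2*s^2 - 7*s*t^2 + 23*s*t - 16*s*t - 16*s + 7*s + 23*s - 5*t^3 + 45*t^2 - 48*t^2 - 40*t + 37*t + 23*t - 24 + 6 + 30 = 4*s^2 + 14*s - 5*t^3 + t^2*(-7*s - 3) + t*(-2*s^2 + 7*s + 20) + 12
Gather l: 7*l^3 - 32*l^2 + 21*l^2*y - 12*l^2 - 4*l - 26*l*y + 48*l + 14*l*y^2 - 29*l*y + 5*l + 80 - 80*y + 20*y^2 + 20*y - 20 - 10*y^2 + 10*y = 7*l^3 + l^2*(21*y - 44) + l*(14*y^2 - 55*y + 49) + 10*y^2 - 50*y + 60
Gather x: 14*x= 14*x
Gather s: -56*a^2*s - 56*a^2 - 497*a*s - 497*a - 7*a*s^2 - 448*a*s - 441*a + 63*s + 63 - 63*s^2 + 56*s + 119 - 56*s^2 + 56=-56*a^2 - 938*a + s^2*(-7*a - 119) + s*(-56*a^2 - 945*a + 119) + 238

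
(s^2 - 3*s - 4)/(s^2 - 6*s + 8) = (s + 1)/(s - 2)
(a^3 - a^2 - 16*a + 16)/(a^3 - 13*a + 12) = (a - 4)/(a - 3)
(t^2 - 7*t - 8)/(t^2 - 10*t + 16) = (t + 1)/(t - 2)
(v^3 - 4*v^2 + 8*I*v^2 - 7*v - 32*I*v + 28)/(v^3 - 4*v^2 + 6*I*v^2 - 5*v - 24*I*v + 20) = (v + 7*I)/(v + 5*I)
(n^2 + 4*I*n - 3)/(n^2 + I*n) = (n + 3*I)/n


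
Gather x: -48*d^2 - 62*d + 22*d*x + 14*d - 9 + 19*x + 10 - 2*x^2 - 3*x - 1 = -48*d^2 - 48*d - 2*x^2 + x*(22*d + 16)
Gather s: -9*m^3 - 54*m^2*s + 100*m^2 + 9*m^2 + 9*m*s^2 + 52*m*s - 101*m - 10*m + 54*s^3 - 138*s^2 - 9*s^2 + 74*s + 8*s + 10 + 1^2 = -9*m^3 + 109*m^2 - 111*m + 54*s^3 + s^2*(9*m - 147) + s*(-54*m^2 + 52*m + 82) + 11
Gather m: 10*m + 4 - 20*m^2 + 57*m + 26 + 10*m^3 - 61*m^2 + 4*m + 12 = 10*m^3 - 81*m^2 + 71*m + 42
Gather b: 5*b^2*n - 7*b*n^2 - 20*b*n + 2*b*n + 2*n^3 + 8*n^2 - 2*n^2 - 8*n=5*b^2*n + b*(-7*n^2 - 18*n) + 2*n^3 + 6*n^2 - 8*n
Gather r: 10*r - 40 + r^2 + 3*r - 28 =r^2 + 13*r - 68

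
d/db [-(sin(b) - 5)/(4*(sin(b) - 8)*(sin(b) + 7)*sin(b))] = (sin(b)^3 - 8*sin(b)^2 + 5*sin(b) + 140)*cos(b)/(2*(sin(b) - 8)^2*(sin(b) + 7)^2*sin(b)^2)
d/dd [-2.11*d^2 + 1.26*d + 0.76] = 1.26 - 4.22*d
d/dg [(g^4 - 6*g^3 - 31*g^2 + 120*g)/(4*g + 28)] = (3*g^4 + 16*g^3 - 157*g^2 - 434*g + 840)/(4*(g^2 + 14*g + 49))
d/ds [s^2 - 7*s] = 2*s - 7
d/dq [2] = 0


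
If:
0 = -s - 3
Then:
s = -3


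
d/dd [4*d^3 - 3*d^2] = 6*d*(2*d - 1)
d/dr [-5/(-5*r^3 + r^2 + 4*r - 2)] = 5*(-15*r^2 + 2*r + 4)/(5*r^3 - r^2 - 4*r + 2)^2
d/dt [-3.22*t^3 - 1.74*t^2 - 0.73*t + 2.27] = -9.66*t^2 - 3.48*t - 0.73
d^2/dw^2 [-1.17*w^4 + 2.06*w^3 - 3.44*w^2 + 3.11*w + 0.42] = -14.04*w^2 + 12.36*w - 6.88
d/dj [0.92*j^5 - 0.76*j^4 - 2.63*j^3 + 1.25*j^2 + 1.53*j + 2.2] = 4.6*j^4 - 3.04*j^3 - 7.89*j^2 + 2.5*j + 1.53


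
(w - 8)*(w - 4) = w^2 - 12*w + 32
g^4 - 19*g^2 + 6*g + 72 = (g - 3)^2*(g + 2)*(g + 4)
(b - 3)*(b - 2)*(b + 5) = b^3 - 19*b + 30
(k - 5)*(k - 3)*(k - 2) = k^3 - 10*k^2 + 31*k - 30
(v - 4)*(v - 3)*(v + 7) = v^3 - 37*v + 84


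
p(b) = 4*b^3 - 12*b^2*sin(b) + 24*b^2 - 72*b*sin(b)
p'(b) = -12*b^2*cos(b) + 12*b^2 - 24*b*sin(b) - 72*b*cos(b) + 48*b - 72*sin(b)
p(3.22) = 410.29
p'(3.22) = 645.84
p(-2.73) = 54.63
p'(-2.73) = -137.19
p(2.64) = 109.26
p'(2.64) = 385.27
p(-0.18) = -1.50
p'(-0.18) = 16.23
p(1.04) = -45.31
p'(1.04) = -65.20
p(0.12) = -0.70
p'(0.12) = -11.78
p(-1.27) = -38.33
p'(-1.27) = 19.41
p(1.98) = -48.81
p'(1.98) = 107.87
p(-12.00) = -3919.60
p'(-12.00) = 538.81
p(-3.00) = 92.76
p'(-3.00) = -142.92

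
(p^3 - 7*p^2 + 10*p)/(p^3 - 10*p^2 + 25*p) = (p - 2)/(p - 5)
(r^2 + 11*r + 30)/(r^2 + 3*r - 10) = (r + 6)/(r - 2)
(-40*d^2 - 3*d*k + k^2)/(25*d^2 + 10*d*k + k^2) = (-8*d + k)/(5*d + k)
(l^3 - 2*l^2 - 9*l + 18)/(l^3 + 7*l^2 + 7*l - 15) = (l^2 - 5*l + 6)/(l^2 + 4*l - 5)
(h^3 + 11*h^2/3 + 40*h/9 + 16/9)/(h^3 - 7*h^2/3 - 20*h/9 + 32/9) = (3*h^2 + 7*h + 4)/(3*h^2 - 11*h + 8)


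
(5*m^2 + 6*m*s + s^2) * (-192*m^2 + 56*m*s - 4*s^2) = -960*m^4 - 872*m^3*s + 124*m^2*s^2 + 32*m*s^3 - 4*s^4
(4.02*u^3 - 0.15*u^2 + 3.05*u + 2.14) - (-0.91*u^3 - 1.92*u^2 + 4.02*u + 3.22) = 4.93*u^3 + 1.77*u^2 - 0.97*u - 1.08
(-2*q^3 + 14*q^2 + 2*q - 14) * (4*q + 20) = -8*q^4 + 16*q^3 + 288*q^2 - 16*q - 280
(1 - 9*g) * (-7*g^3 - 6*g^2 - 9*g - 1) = 63*g^4 + 47*g^3 + 75*g^2 - 1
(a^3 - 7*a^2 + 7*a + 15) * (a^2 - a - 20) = a^5 - 8*a^4 - 6*a^3 + 148*a^2 - 155*a - 300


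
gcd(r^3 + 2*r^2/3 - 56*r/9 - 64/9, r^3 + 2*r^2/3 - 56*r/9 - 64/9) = r^3 + 2*r^2/3 - 56*r/9 - 64/9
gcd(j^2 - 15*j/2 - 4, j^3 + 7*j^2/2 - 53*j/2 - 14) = j + 1/2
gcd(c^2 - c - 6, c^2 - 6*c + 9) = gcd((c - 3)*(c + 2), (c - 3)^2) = c - 3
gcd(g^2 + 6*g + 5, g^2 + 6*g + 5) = g^2 + 6*g + 5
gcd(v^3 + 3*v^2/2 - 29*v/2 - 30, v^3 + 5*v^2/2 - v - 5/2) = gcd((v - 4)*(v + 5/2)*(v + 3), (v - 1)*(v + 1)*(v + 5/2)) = v + 5/2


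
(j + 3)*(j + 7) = j^2 + 10*j + 21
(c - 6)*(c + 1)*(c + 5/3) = c^3 - 10*c^2/3 - 43*c/3 - 10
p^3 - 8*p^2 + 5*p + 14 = (p - 7)*(p - 2)*(p + 1)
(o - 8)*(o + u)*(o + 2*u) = o^3 + 3*o^2*u - 8*o^2 + 2*o*u^2 - 24*o*u - 16*u^2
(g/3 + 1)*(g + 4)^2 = g^3/3 + 11*g^2/3 + 40*g/3 + 16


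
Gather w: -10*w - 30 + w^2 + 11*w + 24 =w^2 + w - 6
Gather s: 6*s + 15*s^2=15*s^2 + 6*s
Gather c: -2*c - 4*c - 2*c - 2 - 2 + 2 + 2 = -8*c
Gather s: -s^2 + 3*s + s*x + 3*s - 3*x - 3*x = -s^2 + s*(x + 6) - 6*x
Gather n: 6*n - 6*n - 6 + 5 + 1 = 0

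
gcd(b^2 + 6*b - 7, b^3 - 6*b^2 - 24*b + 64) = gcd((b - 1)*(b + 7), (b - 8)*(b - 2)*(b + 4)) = 1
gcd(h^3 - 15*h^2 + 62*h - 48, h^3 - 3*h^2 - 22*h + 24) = h^2 - 7*h + 6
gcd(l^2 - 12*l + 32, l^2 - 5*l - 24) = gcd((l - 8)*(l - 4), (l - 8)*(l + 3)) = l - 8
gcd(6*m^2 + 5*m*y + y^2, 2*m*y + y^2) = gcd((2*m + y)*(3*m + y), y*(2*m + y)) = 2*m + y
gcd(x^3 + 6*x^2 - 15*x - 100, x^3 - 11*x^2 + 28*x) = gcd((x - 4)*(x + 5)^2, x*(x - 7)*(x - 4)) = x - 4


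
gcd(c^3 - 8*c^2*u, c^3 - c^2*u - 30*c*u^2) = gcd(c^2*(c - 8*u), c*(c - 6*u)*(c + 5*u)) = c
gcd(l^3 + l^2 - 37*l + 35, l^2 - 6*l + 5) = l^2 - 6*l + 5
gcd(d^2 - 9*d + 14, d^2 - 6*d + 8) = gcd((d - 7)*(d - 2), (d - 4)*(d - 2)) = d - 2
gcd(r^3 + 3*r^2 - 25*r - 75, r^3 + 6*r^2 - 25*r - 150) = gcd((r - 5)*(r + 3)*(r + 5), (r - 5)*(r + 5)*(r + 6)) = r^2 - 25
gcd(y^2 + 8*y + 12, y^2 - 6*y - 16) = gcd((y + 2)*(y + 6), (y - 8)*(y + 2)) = y + 2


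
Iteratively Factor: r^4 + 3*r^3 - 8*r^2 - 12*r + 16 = (r - 1)*(r^3 + 4*r^2 - 4*r - 16) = (r - 1)*(r + 2)*(r^2 + 2*r - 8) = (r - 1)*(r + 2)*(r + 4)*(r - 2)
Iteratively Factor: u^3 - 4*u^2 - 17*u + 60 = (u - 3)*(u^2 - u - 20) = (u - 5)*(u - 3)*(u + 4)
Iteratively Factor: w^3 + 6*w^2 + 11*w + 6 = (w + 2)*(w^2 + 4*w + 3) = (w + 1)*(w + 2)*(w + 3)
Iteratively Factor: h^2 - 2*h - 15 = (h - 5)*(h + 3)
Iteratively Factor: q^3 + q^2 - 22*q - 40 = (q + 2)*(q^2 - q - 20) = (q - 5)*(q + 2)*(q + 4)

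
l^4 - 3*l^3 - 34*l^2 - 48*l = l*(l - 8)*(l + 2)*(l + 3)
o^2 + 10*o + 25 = (o + 5)^2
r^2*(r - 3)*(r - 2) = r^4 - 5*r^3 + 6*r^2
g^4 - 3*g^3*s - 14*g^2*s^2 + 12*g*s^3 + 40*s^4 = (g - 5*s)*(g - 2*s)*(g + 2*s)^2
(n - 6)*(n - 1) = n^2 - 7*n + 6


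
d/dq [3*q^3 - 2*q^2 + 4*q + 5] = 9*q^2 - 4*q + 4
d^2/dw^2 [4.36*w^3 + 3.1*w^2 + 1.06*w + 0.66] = 26.16*w + 6.2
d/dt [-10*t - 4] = -10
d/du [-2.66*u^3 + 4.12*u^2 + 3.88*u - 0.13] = -7.98*u^2 + 8.24*u + 3.88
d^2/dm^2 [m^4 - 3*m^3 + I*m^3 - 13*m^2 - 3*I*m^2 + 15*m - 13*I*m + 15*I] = 12*m^2 + 6*m*(-3 + I) - 26 - 6*I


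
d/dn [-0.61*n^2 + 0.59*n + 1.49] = 0.59 - 1.22*n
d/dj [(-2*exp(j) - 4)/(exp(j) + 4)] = -4*exp(j)/(exp(j) + 4)^2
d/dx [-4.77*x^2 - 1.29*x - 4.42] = -9.54*x - 1.29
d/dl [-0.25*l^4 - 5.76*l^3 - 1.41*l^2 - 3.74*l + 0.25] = -1.0*l^3 - 17.28*l^2 - 2.82*l - 3.74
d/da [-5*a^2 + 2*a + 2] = 2 - 10*a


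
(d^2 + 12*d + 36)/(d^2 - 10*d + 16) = (d^2 + 12*d + 36)/(d^2 - 10*d + 16)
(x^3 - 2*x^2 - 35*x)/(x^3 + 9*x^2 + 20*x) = (x - 7)/(x + 4)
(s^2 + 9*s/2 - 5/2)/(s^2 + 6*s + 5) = (s - 1/2)/(s + 1)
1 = 1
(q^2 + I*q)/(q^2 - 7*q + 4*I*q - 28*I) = q*(q + I)/(q^2 + q*(-7 + 4*I) - 28*I)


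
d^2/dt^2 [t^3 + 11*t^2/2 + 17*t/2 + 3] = 6*t + 11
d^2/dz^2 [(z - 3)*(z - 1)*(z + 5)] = 6*z + 2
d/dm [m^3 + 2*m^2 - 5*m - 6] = 3*m^2 + 4*m - 5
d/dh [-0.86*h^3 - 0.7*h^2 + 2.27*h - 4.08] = -2.58*h^2 - 1.4*h + 2.27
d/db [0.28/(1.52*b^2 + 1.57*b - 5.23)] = (-0.8512*b - 0.4396)/(1.52*b^2 + 1.57*b - 5.23)^2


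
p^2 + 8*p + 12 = (p + 2)*(p + 6)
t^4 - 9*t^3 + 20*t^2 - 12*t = t*(t - 6)*(t - 2)*(t - 1)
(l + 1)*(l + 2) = l^2 + 3*l + 2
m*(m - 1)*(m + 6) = m^3 + 5*m^2 - 6*m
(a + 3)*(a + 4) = a^2 + 7*a + 12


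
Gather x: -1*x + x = 0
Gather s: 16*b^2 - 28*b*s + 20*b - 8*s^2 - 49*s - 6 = 16*b^2 + 20*b - 8*s^2 + s*(-28*b - 49) - 6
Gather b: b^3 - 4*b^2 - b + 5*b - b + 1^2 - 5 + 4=b^3 - 4*b^2 + 3*b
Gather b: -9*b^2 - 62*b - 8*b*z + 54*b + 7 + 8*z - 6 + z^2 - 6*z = -9*b^2 + b*(-8*z - 8) + z^2 + 2*z + 1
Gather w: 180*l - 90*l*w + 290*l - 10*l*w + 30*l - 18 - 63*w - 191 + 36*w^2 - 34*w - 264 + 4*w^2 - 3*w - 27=500*l + 40*w^2 + w*(-100*l - 100) - 500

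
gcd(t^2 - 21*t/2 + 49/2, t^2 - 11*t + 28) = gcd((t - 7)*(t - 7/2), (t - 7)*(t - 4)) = t - 7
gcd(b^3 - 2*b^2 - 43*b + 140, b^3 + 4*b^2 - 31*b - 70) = b^2 + 2*b - 35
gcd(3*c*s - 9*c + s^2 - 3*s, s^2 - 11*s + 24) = s - 3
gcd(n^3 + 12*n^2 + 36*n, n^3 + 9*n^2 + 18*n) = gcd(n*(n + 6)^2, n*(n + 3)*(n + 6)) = n^2 + 6*n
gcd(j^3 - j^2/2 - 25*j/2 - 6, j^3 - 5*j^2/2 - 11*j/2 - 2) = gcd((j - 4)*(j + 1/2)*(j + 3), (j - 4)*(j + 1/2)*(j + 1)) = j^2 - 7*j/2 - 2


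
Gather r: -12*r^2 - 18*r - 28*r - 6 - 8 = -12*r^2 - 46*r - 14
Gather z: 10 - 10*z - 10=-10*z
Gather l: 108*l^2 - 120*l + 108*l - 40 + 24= 108*l^2 - 12*l - 16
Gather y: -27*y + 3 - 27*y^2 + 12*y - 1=-27*y^2 - 15*y + 2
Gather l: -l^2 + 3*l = -l^2 + 3*l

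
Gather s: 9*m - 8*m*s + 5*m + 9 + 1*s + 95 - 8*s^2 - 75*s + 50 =14*m - 8*s^2 + s*(-8*m - 74) + 154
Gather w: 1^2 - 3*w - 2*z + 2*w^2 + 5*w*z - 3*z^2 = 2*w^2 + w*(5*z - 3) - 3*z^2 - 2*z + 1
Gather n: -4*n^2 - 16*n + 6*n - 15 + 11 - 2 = -4*n^2 - 10*n - 6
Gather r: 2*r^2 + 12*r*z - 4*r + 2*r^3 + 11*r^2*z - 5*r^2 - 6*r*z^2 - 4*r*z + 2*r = 2*r^3 + r^2*(11*z - 3) + r*(-6*z^2 + 8*z - 2)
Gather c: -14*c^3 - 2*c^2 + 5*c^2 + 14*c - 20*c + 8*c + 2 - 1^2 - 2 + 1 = -14*c^3 + 3*c^2 + 2*c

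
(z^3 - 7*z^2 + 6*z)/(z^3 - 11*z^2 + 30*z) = (z - 1)/(z - 5)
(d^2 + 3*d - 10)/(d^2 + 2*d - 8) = (d + 5)/(d + 4)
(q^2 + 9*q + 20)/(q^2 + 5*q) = (q + 4)/q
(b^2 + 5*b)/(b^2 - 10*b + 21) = b*(b + 5)/(b^2 - 10*b + 21)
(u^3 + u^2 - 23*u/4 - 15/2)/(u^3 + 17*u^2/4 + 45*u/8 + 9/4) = 2*(2*u - 5)/(4*u + 3)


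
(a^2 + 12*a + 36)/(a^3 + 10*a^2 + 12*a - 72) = 1/(a - 2)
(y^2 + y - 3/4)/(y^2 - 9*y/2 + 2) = (y + 3/2)/(y - 4)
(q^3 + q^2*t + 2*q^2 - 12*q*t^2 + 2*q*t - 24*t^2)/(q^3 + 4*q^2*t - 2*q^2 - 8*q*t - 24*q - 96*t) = (q^2 - 3*q*t + 2*q - 6*t)/(q^2 - 2*q - 24)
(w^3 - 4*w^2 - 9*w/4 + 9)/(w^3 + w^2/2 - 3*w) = (w^2 - 5*w/2 - 6)/(w*(w + 2))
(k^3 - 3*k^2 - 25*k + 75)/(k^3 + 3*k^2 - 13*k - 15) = (k - 5)/(k + 1)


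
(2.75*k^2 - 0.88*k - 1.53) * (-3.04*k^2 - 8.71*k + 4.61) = -8.36*k^4 - 21.2773*k^3 + 24.9935*k^2 + 9.2695*k - 7.0533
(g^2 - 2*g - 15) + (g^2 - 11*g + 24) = 2*g^2 - 13*g + 9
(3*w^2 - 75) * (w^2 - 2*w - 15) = 3*w^4 - 6*w^3 - 120*w^2 + 150*w + 1125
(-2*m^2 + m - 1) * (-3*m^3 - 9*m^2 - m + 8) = 6*m^5 + 15*m^4 - 4*m^3 - 8*m^2 + 9*m - 8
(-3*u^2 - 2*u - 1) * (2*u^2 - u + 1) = -6*u^4 - u^3 - 3*u^2 - u - 1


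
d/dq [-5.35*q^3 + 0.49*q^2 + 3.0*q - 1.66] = -16.05*q^2 + 0.98*q + 3.0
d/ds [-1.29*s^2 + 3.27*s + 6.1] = 3.27 - 2.58*s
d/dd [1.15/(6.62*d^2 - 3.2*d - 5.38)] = (3.68 - 15.226*d)/(-6.62*d^2 + 3.2*d + 5.38)^2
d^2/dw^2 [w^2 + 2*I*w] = 2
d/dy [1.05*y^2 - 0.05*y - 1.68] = 2.1*y - 0.05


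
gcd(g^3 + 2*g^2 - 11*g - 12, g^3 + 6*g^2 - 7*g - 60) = g^2 + g - 12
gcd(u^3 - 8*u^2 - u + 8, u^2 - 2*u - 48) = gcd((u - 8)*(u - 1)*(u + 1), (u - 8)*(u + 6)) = u - 8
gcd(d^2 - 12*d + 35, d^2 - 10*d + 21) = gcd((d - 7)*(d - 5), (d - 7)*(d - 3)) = d - 7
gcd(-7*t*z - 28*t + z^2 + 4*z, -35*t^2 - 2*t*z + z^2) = -7*t + z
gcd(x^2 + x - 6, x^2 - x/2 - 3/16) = 1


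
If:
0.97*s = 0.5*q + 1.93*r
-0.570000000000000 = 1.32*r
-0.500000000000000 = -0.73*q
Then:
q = 0.68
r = -0.43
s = -0.51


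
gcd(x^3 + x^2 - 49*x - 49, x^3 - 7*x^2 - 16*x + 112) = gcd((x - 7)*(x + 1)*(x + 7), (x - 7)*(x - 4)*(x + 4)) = x - 7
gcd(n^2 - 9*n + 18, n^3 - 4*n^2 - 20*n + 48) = n - 6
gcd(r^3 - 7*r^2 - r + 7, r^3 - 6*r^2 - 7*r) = r^2 - 6*r - 7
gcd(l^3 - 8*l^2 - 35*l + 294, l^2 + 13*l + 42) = l + 6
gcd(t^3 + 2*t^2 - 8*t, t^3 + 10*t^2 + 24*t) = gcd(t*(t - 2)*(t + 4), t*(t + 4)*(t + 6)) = t^2 + 4*t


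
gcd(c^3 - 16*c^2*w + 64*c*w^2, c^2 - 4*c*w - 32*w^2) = -c + 8*w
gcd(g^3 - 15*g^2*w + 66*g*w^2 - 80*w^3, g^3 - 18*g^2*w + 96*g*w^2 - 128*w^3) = g^2 - 10*g*w + 16*w^2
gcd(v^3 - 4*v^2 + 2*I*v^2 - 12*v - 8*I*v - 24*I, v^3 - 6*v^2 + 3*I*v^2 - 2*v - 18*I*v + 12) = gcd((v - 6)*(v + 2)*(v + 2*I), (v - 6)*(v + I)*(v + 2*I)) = v^2 + v*(-6 + 2*I) - 12*I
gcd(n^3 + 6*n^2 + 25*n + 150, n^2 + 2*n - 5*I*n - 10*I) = n - 5*I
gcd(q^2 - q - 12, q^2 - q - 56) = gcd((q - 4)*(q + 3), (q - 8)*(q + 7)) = 1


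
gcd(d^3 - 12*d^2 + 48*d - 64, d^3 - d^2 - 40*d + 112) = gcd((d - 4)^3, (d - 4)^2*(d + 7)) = d^2 - 8*d + 16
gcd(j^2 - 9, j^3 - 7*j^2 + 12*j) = j - 3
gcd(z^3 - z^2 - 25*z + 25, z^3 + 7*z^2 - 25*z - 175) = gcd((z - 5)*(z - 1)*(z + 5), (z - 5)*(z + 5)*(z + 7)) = z^2 - 25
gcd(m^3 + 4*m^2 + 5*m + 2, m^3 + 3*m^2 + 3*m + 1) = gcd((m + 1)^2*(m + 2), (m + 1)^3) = m^2 + 2*m + 1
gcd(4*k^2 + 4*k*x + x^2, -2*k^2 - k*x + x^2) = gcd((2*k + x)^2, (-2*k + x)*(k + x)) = 1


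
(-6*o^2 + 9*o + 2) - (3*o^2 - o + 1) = -9*o^2 + 10*o + 1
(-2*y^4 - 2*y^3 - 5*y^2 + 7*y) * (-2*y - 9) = 4*y^5 + 22*y^4 + 28*y^3 + 31*y^2 - 63*y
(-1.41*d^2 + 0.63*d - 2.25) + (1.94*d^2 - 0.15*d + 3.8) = 0.53*d^2 + 0.48*d + 1.55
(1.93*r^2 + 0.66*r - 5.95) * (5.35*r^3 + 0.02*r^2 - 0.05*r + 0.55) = 10.3255*r^5 + 3.5696*r^4 - 31.9158*r^3 + 0.9095*r^2 + 0.6605*r - 3.2725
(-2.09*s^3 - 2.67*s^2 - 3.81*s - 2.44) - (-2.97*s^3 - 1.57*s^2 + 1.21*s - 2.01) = 0.88*s^3 - 1.1*s^2 - 5.02*s - 0.43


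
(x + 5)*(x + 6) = x^2 + 11*x + 30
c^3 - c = c*(c - 1)*(c + 1)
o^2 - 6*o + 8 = (o - 4)*(o - 2)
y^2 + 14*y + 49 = (y + 7)^2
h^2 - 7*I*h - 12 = (h - 4*I)*(h - 3*I)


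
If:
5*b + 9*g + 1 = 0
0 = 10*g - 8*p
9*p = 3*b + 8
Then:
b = -1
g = 4/9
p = 5/9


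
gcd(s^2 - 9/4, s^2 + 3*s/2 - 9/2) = s - 3/2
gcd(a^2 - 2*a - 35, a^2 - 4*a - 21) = a - 7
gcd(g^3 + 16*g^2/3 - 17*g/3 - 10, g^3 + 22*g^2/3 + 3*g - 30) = g^2 + 13*g/3 - 10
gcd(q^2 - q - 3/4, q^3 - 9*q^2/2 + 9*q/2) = q - 3/2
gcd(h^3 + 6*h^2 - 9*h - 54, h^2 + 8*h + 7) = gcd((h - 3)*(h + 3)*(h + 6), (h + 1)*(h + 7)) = 1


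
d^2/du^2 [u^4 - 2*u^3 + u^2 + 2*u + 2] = 12*u^2 - 12*u + 2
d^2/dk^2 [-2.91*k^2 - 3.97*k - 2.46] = -5.82000000000000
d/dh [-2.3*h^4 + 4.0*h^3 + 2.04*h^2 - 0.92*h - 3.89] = -9.2*h^3 + 12.0*h^2 + 4.08*h - 0.92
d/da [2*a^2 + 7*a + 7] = 4*a + 7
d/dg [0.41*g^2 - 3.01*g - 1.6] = 0.82*g - 3.01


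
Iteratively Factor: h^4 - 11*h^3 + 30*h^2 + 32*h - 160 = (h + 2)*(h^3 - 13*h^2 + 56*h - 80) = (h - 4)*(h + 2)*(h^2 - 9*h + 20) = (h - 4)^2*(h + 2)*(h - 5)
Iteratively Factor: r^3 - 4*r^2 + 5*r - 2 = (r - 1)*(r^2 - 3*r + 2) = (r - 1)^2*(r - 2)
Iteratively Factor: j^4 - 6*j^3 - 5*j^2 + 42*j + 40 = (j - 5)*(j^3 - j^2 - 10*j - 8) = (j - 5)*(j + 2)*(j^2 - 3*j - 4) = (j - 5)*(j + 1)*(j + 2)*(j - 4)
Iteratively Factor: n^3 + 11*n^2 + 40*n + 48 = (n + 3)*(n^2 + 8*n + 16) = (n + 3)*(n + 4)*(n + 4)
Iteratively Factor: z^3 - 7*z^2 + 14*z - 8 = (z - 2)*(z^2 - 5*z + 4) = (z - 2)*(z - 1)*(z - 4)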